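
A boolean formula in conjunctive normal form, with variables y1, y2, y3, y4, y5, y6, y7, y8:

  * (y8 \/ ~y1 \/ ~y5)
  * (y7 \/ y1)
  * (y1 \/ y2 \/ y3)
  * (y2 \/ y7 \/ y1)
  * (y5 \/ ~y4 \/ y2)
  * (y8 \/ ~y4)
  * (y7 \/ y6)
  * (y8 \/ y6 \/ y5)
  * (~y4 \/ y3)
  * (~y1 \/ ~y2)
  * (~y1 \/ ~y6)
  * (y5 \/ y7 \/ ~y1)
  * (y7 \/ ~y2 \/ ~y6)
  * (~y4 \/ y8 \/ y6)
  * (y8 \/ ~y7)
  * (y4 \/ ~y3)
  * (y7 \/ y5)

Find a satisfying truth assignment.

Pure literal: y8 appears only positively; assign y8 = True.
Try y1 = False.
  then y7 is forced to True.
Set y2 = False and propagate.
  then y3 is forced to True.
  then y4 is forced to True.
  then y5 is forced to True.
y6 is now unconstrained; take y6 = True.
Check each clause:
  1. (y8 \/ ~y5 \/ ~y1) — y8 is true.
  2. (y1 \/ y7) — y7 is true.
  3. (y2 \/ y1 \/ y3) — y3 is true.
  4. (y1 \/ y7 \/ y2) — y7 is true.
  5. (~y4 \/ y5 \/ y2) — y5 is true.
  6. (~y4 \/ y8) — y8 is true.
  7. (y6 \/ y7) — y6 is true.
  8. (y5 \/ y6 \/ y8) — y8 is true.
  9. (y3 \/ ~y4) — y3 is true.
  10. (~y2 \/ ~y1) — ~y1 is true.
  11. (~y6 \/ ~y1) — ~y1 is true.
  12. (y7 \/ y5 \/ ~y1) — y5 is true.
  13. (~y2 \/ ~y6 \/ y7) — ~y2 is true.
  14. (y6 \/ ~y4 \/ y8) — y8 is true.
  15. (y8 \/ ~y7) — y8 is true.
  16. (y4 \/ ~y3) — y4 is true.
  17. (y5 \/ y7) — y5 is true.

y1=0, y2=0, y3=1, y4=1, y5=1, y6=1, y7=1, y8=1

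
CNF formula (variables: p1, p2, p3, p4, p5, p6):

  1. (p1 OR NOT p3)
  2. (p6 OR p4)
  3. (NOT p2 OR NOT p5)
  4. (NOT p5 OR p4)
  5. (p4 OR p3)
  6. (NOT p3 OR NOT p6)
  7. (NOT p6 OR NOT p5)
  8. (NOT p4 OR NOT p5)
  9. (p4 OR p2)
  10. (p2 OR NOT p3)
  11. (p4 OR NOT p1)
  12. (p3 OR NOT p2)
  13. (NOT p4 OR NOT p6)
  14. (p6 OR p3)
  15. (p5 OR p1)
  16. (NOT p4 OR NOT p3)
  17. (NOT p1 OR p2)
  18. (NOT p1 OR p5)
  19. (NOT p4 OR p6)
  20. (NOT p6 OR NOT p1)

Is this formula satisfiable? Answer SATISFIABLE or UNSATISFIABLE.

UNSATISFIABLE

p4 = True:
  propagation gives p5=False, p6=False; an empty clause results — contradiction.
p4 = False:
  propagation gives p6=True, p5=False, p3=True; an empty clause results — contradiction.
Every branch closes, so no satisfying assignment exists.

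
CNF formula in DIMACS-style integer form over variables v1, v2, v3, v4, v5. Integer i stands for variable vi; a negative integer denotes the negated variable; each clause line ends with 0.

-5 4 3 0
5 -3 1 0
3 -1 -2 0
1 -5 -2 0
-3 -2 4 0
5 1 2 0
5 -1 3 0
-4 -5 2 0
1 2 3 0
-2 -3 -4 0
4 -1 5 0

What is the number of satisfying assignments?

5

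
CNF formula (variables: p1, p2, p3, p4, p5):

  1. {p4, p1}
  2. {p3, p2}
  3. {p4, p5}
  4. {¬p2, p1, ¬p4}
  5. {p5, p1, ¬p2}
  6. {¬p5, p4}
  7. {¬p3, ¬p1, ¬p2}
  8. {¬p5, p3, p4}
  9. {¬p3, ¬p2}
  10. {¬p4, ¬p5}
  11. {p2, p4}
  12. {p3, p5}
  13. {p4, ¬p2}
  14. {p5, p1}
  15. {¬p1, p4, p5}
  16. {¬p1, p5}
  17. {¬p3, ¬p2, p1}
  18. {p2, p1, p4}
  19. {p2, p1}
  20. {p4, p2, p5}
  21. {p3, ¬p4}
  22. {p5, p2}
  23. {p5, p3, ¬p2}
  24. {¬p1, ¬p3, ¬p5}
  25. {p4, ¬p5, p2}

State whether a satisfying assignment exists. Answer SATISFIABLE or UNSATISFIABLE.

UNSATISFIABLE

p2 = True:
  propagation gives p3=False, p5=True, p4=True; an empty clause results — contradiction.
p2 = False:
  propagation gives p3=True, p4=True, p5=False; an empty clause results — contradiction.
Every branch closes, so no satisfying assignment exists.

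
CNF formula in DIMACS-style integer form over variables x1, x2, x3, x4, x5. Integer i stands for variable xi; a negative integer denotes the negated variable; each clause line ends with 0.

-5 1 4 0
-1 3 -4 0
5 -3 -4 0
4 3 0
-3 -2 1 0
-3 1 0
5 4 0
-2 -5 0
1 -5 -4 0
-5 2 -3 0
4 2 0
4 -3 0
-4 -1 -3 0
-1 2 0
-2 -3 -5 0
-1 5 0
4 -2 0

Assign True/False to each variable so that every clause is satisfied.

x1 = 0, x2 = 1, x3 = 0, x4 = 1, x5 = 0

Set x1 = False and propagate.
  then x3 is forced to False.
  then x4 is forced to True.
  then x5 is forced to False.
x2 is now unconstrained; take x2 = True.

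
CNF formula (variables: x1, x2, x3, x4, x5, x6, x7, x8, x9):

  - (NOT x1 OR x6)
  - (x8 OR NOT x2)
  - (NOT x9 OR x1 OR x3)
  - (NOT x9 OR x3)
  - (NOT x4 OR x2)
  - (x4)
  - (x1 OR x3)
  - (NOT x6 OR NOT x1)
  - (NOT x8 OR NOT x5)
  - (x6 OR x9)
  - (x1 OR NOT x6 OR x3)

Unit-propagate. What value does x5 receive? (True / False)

False

Unit clause (x4) sets x4 = True.
(NOT x4 OR x2) with x4 = True leaves only x2, so x2 = True.
(x8 OR NOT x2): since x2 = True, the clause reduces to (x8). x8 = True.
In (NOT x8 OR NOT x5), NOT x8 is now false; NOT x5 must hold, so x5 = False.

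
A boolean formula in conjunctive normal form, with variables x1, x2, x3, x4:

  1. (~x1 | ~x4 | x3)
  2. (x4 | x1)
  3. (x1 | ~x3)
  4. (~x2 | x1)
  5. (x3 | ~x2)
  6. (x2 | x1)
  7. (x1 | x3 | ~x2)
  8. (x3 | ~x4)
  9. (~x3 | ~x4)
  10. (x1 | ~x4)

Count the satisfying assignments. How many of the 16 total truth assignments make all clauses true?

The models are:
  x1=1 x2=0 x3=0 x4=0
  x1=1 x2=0 x3=1 x4=0
  x1=1 x2=1 x3=1 x4=0
That's 3 in total.

3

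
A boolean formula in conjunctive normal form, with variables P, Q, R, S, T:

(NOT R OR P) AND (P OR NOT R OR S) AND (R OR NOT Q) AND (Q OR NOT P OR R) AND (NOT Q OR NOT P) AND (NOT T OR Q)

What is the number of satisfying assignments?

4

Satisfying assignments:
  P=0 Q=0 R=0 S=0 T=0
  P=0 Q=0 R=0 S=1 T=0
  P=1 Q=0 R=1 S=0 T=0
  P=1 Q=0 R=1 S=1 T=0
Count: 4.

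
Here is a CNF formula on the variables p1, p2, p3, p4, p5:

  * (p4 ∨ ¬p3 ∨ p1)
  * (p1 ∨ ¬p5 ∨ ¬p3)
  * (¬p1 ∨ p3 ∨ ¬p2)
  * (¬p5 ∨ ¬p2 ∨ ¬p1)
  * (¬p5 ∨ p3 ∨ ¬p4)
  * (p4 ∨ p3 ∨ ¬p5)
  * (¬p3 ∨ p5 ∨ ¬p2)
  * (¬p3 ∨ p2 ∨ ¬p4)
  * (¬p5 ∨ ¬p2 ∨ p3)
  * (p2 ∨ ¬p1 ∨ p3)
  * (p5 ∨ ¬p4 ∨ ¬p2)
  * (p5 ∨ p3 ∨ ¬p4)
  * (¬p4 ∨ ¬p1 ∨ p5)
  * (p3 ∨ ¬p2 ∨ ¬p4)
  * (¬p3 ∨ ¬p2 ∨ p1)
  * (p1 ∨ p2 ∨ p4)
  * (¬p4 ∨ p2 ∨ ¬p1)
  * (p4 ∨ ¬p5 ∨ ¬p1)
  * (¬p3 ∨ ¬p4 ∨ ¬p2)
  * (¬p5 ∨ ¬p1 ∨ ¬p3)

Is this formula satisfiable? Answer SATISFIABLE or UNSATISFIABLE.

Set p1 = False and propagate.
Set p2 = True and propagate.
  then p3 is forced to False.
  then p5 is forced to False.
  then p4 is forced to False.
So p1=F, p2=T, p3=F, p4=F, p5=F is a satisfying assignment.

SATISFIABLE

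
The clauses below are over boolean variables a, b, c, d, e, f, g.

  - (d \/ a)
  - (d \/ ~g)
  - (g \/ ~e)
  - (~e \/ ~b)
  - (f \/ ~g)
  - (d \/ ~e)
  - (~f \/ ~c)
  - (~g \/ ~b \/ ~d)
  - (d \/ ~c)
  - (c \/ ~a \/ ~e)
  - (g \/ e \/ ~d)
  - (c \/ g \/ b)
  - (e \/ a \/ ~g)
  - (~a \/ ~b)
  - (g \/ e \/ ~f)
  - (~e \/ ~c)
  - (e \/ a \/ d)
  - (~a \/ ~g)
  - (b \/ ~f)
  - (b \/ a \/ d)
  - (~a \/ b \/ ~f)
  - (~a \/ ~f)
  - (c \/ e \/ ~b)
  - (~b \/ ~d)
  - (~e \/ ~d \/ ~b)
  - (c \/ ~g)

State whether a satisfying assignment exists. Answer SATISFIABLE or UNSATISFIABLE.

UNSATISFIABLE

e = True:
  propagation gives g=True, d=True, b=False, f=True; an empty clause results — contradiction.
e = False:
  g = True:
    propagation gives d=True, f=True, c=False; an empty clause results — contradiction.
  g = False:
    propagation gives d=False, a=True, c=False, b=True; an empty clause results — contradiction.
Every branch closes, so no satisfying assignment exists.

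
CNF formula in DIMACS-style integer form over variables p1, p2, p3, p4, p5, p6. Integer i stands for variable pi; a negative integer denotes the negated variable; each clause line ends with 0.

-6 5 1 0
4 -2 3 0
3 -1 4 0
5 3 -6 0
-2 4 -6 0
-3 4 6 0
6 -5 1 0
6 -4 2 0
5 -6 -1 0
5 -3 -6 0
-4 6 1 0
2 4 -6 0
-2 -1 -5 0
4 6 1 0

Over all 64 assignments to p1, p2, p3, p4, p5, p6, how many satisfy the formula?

8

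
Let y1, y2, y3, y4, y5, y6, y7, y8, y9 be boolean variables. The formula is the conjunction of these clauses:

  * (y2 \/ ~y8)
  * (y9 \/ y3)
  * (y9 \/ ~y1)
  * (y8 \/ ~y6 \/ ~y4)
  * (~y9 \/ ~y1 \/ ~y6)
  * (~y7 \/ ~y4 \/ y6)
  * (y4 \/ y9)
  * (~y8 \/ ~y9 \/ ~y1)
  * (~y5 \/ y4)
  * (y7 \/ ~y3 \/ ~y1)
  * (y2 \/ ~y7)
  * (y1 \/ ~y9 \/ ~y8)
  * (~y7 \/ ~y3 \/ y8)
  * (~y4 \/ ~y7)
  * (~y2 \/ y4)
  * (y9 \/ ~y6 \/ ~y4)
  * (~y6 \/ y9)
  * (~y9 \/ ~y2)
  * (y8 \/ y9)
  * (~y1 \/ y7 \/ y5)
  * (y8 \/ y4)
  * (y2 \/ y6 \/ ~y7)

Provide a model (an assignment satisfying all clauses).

y1=False, y2=True, y3=True, y4=True, y5=True, y6=False, y7=False, y8=True, y9=False

Check each clause:
  1. (y2 \/ ~y8) — y2 is true.
  2. (y3 \/ y9) — y3 is true.
  3. (y9 \/ ~y1) — ~y1 is true.
  4. (~y4 \/ ~y6 \/ y8) — y8 is true.
  5. (~y6 \/ ~y9 \/ ~y1) — ~y6 is true.
  6. (~y7 \/ y6 \/ ~y4) — ~y7 is true.
  7. (y4 \/ y9) — y4 is true.
  8. (~y1 \/ ~y9 \/ ~y8) — ~y1 is true.
  9. (~y5 \/ y4) — y4 is true.
  10. (y7 \/ ~y3 \/ ~y1) — ~y1 is true.
  11. (y2 \/ ~y7) — ~y7 is true.
  12. (~y8 \/ y1 \/ ~y9) — ~y9 is true.
  13. (~y7 \/ ~y3 \/ y8) — y8 is true.
  14. (~y7 \/ ~y4) — ~y7 is true.
  15. (y4 \/ ~y2) — y4 is true.
  16. (~y4 \/ ~y6 \/ y9) — ~y6 is true.
  17. (~y6 \/ y9) — ~y6 is true.
  18. (~y2 \/ ~y9) — ~y9 is true.
  19. (y9 \/ y8) — y8 is true.
  20. (y5 \/ y7 \/ ~y1) — y5 is true.
  21. (y4 \/ y8) — y8 is true.
  22. (y6 \/ ~y7 \/ y2) — ~y7 is true.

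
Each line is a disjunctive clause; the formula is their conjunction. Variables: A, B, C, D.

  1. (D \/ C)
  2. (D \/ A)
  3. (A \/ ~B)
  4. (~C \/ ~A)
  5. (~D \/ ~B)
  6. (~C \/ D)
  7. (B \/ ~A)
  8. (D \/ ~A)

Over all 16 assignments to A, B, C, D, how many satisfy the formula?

2

Satisfying assignments:
  A=0 B=0 C=0 D=1
  A=0 B=0 C=1 D=1
Count: 2.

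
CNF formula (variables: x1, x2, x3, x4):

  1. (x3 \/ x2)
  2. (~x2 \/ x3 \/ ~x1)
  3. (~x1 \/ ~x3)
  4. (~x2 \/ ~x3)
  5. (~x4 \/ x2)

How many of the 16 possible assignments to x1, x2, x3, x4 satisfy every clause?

3

Satisfying assignments:
  x1=F x2=F x3=T x4=F
  x1=F x2=T x3=F x4=F
  x1=F x2=T x3=F x4=T
Count: 3.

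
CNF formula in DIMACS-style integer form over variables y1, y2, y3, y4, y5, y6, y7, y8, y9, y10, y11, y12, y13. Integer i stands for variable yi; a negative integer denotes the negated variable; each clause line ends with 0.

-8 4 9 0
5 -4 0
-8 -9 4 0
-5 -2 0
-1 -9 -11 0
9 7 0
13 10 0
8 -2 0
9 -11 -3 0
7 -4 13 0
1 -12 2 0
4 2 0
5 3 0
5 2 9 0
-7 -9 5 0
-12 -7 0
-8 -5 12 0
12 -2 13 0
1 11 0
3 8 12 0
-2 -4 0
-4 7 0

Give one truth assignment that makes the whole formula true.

y1=T, y2=F, y3=T, y4=T, y5=T, y6=T, y7=T, y8=F, y9=F, y10=F, y11=F, y12=F, y13=T

Pure literal: y13 appears only positively; assign y13 = True.
Try y1 = True.
Branch on y2: take y2 = False.
  then y4 is forced to True.
  then y5 is forced to True.
  then y7 is forced to True.
  then y12 is forced to False.
  then y8 is forced to False.
  then y3 is forced to True.
For the remaining variables, y6 = True, y9 = False, y10 = False, y11 = False works.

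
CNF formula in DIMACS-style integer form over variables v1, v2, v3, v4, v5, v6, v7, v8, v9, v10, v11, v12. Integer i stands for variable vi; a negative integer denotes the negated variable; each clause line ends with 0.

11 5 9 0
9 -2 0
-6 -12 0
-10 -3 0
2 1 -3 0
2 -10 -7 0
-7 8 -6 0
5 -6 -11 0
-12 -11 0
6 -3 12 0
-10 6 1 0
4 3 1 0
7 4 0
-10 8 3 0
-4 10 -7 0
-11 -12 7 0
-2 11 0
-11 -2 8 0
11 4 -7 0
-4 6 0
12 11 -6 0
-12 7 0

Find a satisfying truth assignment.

v1=True, v2=True, v3=False, v4=False, v5=True, v6=False, v7=True, v8=True, v9=True, v10=False, v11=True, v12=False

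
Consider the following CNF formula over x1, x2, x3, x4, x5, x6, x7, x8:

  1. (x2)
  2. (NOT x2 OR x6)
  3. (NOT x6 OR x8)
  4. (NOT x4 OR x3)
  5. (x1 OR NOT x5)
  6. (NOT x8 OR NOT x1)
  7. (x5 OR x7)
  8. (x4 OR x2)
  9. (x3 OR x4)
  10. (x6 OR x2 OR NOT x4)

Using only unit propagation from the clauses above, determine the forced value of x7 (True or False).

True

(x2) is a unit clause: x2 = True.
In (x6 OR NOT x2), NOT x2 is now false; x6 must hold, so x6 = True.
(x8 OR NOT x6): since x6 = True, the clause reduces to (x8). x8 = True.
(NOT x1 OR NOT x8): since x8 = True, the clause reduces to (NOT x1). x1 = False.
(NOT x5 OR x1): since x1 = False, the clause reduces to (NOT x5). x5 = False.
In (x7 OR x5), x5 is now false; x7 must hold, so x7 = True.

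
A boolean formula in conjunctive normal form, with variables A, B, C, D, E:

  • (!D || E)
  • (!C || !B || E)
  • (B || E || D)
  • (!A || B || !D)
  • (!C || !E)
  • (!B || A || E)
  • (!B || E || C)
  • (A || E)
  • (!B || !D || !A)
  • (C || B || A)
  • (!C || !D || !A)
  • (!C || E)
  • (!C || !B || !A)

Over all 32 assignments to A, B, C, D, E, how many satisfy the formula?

Satisfying assignments:
  A=F B=T C=F D=F E=T
  A=F B=T C=F D=T E=T
  A=T B=F C=F D=F E=T
  A=T B=T C=F D=F E=T
That's 4 in total.

4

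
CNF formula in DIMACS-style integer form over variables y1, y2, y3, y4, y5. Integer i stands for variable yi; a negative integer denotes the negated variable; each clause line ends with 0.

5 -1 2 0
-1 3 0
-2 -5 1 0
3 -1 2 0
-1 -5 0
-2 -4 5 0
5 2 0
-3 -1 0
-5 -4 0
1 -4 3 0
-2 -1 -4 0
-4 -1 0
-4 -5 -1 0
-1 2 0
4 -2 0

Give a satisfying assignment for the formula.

y1=F  y2=F  y3=T  y4=F  y5=T

Set y1 = False and propagate.
Try y2 = False.
  then y5 is forced to True.
  then y4 is forced to False.
y3 is now unconstrained; take y3 = True.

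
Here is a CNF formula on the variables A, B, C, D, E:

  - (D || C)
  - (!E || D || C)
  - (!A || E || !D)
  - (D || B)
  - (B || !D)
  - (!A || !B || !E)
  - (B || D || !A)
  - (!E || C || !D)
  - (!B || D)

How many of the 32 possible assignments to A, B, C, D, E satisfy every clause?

The models are:
  A=F B=T C=F D=T E=F
  A=F B=T C=T D=T E=F
  A=F B=T C=T D=T E=T
That's 3 in total.

3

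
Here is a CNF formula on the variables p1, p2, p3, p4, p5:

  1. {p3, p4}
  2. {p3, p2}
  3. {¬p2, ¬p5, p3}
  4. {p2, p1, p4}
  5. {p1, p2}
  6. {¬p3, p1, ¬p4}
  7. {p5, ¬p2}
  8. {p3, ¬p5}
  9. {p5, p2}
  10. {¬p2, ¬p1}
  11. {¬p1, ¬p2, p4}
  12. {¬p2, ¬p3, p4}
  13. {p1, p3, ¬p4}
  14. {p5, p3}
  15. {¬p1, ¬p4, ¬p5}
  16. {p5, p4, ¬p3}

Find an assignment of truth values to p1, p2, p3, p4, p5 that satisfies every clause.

Branch on p1: take p1 = True.
  then p2 is forced to False.
  then p3 is forced to True.
  then p5 is forced to True.
  then p4 is forced to False.
Check each clause:
  1. {p3, p4} — p3 is true.
  2. {p3, p2} — p3 is true.
  3. {p3, ¬p2, ¬p5} — p3 is true.
  4. {p1, p2, p4} — p1 is true.
  5. {p2, p1} — p1 is true.
  6. {p1, ¬p3, ¬p4} — p1 is true.
  7. {p5, ¬p2} — p5 is true.
  8. {¬p5, p3} — p3 is true.
  9. {p5, p2} — p5 is true.
  10. {¬p2, ¬p1} — ¬p2 is true.
  11. {¬p2, ¬p1, p4} — ¬p2 is true.
  12. {¬p3, p4, ¬p2} — ¬p2 is true.
  13. {¬p4, p1, p3} — p1 is true.
  14. {p5, p3} — p3 is true.
  15. {¬p4, ¬p1, ¬p5} — ¬p4 is true.
  16. {p4, ¬p3, p5} — p5 is true.

p1=T, p2=F, p3=T, p4=F, p5=T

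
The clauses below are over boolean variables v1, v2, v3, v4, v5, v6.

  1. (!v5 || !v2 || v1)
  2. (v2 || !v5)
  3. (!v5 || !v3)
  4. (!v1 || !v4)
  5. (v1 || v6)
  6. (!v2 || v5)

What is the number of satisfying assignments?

10

Split on v5, then v1.
  v5=T, v1=T: remaining (v2,v3,v4,v6) ∈ {(T,F,F,F); (T,F,F,T)} — 2.
  v5=T, v1=F: a clause becomes empty — 0.
  v5=F, v1=T: remaining (v2,v3,v4,v6) ∈ {(F,F,F,F); (F,F,F,T); (F,T,F,F); (F,T,F,T)} — 4.
  v5=F, v1=F: remaining (v2,v3,v4,v6) ∈ {(F,F,F,T); (F,F,T,T); (F,T,F,T); (F,T,T,T)} — 4.
Total: 2 + 0 + 4 + 4 = 10.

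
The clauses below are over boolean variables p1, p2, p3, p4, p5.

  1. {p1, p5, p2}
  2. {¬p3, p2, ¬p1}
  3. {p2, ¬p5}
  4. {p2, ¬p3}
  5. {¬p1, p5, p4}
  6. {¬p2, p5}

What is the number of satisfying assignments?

9

Case analysis on p2 and p5:
  p2=T, p5=T: p1, p3, p4 free → 2^3 = 8.
  p2=T, p5=F: a clause becomes empty — 0.
  p2=F, p5=T: a clause becomes empty — 0.
  p2=F, p5=F: remaining (p1,p3,p4) ∈ {(T,F,T)} — 1.
Total: 8 + 0 + 0 + 1 = 9.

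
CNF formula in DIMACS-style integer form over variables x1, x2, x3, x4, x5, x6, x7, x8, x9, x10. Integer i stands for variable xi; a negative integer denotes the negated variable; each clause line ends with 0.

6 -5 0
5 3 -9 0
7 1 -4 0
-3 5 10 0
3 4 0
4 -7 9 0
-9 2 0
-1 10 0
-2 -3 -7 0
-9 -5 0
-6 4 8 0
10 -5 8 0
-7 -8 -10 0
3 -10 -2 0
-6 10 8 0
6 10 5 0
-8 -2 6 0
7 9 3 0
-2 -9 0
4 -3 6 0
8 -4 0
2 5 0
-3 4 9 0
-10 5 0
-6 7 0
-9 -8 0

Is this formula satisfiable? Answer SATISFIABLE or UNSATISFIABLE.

Set x1 = False and propagate.
The remaining clauses are satisfied by x2 = True, x3 = False, x4 = True, x5 = True, x6 = True, x7 = True, x8 = True, x9 = False, x10 = False.
So x1 = F  x2 = T  x3 = F  x4 = T  x5 = T  x6 = T  x7 = T  x8 = T  x9 = F  x10 = F is a satisfying assignment.

SATISFIABLE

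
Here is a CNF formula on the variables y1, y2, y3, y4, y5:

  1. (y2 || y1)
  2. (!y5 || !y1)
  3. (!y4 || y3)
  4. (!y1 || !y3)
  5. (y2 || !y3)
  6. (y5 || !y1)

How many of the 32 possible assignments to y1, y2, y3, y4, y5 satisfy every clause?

Satisfying assignments:
  y1=F y2=T y3=F y4=F y5=F
  y1=F y2=T y3=F y4=F y5=T
  y1=F y2=T y3=T y4=F y5=F
  y1=F y2=T y3=T y4=F y5=T
  y1=F y2=T y3=T y4=T y5=F
  y1=F y2=T y3=T y4=T y5=T
That's 6 in total.

6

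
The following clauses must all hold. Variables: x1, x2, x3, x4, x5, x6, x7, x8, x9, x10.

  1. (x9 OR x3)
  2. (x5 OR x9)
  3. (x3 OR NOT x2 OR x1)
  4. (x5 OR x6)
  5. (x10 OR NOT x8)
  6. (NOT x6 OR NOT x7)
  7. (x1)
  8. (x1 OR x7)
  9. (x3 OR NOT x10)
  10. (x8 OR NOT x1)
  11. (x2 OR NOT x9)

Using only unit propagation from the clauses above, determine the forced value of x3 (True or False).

Unit clause (x1) sets x1 = True.
From (NOT x1 OR x8) and x1 = True: x8 = True.
(x10 OR NOT x8): since x8 = True, the clause reduces to (x10). x10 = True.
In (NOT x10 OR x3), NOT x10 is now false; x3 must hold, so x3 = True.

True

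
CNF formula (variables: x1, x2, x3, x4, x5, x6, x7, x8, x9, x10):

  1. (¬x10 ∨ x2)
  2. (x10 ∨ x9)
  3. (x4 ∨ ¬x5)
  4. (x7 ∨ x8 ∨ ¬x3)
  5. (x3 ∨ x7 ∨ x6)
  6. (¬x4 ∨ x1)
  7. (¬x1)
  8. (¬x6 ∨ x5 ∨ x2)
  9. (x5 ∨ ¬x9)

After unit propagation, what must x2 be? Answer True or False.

(¬x1) is a unit clause: x1 = False.
(x1 ∨ ¬x4) with x1 = False leaves only ¬x4, so x4 = False.
(¬x5 ∨ x4): since x4 = False, the clause reduces to (¬x5). x5 = False.
(x5 ∨ ¬x9) with x5 = False leaves only ¬x9, so x9 = False.
In (x9 ∨ x10), x9 is now false; x10 must hold, so x10 = True.
(x2 ∨ ¬x10) with x10 = True leaves only x2, so x2 = True.

True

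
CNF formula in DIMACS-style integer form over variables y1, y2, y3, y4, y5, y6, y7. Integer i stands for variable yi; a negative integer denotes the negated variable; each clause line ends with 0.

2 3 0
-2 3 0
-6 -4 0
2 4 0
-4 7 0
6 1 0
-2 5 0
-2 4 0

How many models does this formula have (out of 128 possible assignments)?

Satisfying assignments:
  y1=1 y2=0 y3=1 y4=1 y5=0 y6=0 y7=1
  y1=1 y2=0 y3=1 y4=1 y5=1 y6=0 y7=1
  y1=1 y2=1 y3=1 y4=1 y5=1 y6=0 y7=1
That's 3 in total.

3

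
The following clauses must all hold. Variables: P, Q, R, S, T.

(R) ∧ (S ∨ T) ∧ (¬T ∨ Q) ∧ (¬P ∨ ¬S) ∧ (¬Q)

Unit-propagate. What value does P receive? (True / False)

False

(R) stands alone — R = True.
(¬Q) is a unit clause: Q = False.
In (Q ∨ ¬T), Q is now false; ¬T must hold, so T = False.
(S ∨ T) with T = False leaves only S, so S = True.
(¬S ∨ ¬P) with S = True leaves only ¬P, so P = False.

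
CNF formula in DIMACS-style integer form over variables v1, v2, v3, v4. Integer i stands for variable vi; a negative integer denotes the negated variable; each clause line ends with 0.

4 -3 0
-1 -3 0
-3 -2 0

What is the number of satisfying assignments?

9

Case analysis on v3 and v1:
  v3=1, v1=1: a clause becomes empty — 0.
  v3=1, v1=0: remaining (v2,v4) ∈ {(0,1)} — 1.
  v3=0, v1=1: remaining (v2,v4) ∈ {(0,0); (0,1); (1,0); (1,1)} — 4.
  v3=0, v1=0: remaining (v2,v4) ∈ {(0,0); (0,1); (1,0); (1,1)} — 4.
Total: 0 + 1 + 4 + 4 = 9.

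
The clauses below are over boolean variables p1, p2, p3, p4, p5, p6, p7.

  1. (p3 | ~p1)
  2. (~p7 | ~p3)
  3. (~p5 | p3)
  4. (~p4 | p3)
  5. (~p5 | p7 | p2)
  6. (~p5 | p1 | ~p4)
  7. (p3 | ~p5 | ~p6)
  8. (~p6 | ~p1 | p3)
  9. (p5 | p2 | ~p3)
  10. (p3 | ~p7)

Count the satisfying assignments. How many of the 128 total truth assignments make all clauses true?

18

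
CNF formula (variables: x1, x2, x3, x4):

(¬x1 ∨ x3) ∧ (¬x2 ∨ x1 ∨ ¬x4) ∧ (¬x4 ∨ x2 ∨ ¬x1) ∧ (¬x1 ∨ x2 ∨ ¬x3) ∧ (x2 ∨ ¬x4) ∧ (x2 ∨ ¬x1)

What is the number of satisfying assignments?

6

The models are:
  x1=F x2=F x3=F x4=F
  x1=F x2=F x3=T x4=F
  x1=F x2=T x3=F x4=F
  x1=F x2=T x3=T x4=F
  x1=T x2=T x3=T x4=F
  x1=T x2=T x3=T x4=T
That's 6 in total.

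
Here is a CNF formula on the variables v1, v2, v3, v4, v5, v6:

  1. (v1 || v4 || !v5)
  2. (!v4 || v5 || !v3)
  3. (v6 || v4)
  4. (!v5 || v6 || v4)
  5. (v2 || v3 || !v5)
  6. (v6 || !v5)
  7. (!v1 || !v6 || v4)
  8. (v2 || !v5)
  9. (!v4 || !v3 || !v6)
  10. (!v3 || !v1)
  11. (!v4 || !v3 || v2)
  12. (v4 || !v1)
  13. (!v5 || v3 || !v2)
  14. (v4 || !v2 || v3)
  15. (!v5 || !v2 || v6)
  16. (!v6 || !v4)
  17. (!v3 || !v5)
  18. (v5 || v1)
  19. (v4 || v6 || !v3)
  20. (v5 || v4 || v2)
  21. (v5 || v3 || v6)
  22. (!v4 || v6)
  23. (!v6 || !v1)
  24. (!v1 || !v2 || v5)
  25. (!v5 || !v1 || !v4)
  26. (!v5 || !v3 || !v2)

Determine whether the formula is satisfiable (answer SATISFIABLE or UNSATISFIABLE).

UNSATISFIABLE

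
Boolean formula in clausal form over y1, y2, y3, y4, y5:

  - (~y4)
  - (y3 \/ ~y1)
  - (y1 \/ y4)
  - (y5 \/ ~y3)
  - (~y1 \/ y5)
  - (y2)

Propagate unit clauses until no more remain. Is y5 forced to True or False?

True

(~y4) stands alone — y4 = False.
(y1 \/ y4): since y4 = False, the clause reduces to (y1). y1 = True.
In (~y1 \/ y3), ~y1 is now false; y3 must hold, so y3 = True.
In (~y3 \/ y5), ~y3 is now false; y5 must hold, so y5 = True.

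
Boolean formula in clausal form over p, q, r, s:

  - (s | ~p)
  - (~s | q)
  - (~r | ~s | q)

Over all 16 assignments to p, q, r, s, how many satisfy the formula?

Satisfying assignments:
  p=0 q=0 r=0 s=0
  p=0 q=0 r=1 s=0
  p=0 q=1 r=0 s=0
  p=0 q=1 r=0 s=1
  p=0 q=1 r=1 s=0
  p=0 q=1 r=1 s=1
  p=1 q=1 r=0 s=1
  p=1 q=1 r=1 s=1
Count: 8.

8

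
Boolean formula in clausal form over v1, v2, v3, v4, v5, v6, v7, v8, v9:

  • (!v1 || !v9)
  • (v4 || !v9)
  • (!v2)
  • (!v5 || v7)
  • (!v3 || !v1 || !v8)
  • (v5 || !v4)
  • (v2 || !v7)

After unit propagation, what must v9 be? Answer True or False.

Unit clause (!v2) sets v2 = False.
From (v2 || !v7) and v2 = False: v7 = False.
(!v5 || v7) with v7 = False leaves only !v5, so v5 = False.
(!v4 || v5): since v5 = False, the clause reduces to (!v4). v4 = False.
In (v4 || !v9), v4 is now false; !v9 must hold, so v9 = False.

False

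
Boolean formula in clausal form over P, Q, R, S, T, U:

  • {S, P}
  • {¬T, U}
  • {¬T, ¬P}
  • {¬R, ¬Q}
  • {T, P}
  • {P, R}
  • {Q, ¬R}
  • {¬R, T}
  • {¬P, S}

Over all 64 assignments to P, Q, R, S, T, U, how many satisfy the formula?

The models are:
  P=1 Q=0 R=0 S=1 T=0 U=0
  P=1 Q=0 R=0 S=1 T=0 U=1
  P=1 Q=1 R=0 S=1 T=0 U=0
  P=1 Q=1 R=0 S=1 T=0 U=1
That's 4 in total.

4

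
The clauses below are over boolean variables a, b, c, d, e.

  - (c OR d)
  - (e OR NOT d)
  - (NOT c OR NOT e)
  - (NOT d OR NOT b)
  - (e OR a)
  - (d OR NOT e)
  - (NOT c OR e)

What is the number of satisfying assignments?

2

Satisfying assignments:
  a=F b=F c=F d=T e=T
  a=T b=F c=F d=T e=T
Count: 2.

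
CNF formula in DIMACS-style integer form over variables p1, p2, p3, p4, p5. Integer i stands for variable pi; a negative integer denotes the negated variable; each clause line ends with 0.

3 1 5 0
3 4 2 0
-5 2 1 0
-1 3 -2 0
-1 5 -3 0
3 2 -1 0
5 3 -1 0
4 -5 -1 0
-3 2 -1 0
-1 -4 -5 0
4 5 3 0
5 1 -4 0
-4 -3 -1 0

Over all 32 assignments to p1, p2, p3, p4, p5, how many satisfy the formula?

6

Satisfying assignments:
  p1=F p2=F p3=T p4=F p5=F
  p1=F p2=T p3=F p4=F p5=T
  p1=F p2=T p3=F p4=T p5=T
  p1=F p2=T p3=T p4=F p5=F
  p1=F p2=T p3=T p4=F p5=T
  p1=F p2=T p3=T p4=T p5=T
Count: 6.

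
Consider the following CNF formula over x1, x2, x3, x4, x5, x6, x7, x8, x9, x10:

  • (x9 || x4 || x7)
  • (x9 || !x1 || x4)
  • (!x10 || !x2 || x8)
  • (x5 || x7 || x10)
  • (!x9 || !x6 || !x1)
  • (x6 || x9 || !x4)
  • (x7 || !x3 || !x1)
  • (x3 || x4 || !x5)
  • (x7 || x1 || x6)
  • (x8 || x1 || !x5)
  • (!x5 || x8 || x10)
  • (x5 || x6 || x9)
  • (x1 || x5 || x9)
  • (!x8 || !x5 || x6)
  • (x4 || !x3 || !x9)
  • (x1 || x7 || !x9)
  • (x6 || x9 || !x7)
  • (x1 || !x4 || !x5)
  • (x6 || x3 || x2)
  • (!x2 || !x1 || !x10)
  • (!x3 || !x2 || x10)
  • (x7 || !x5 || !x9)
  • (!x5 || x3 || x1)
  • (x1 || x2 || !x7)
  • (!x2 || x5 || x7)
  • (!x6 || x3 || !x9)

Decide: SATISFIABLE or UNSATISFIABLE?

Set x1 = True and propagate.
Set x2 = False and propagate.
The remaining clauses are satisfied by x3 = True, x4 = True, x5 = False, x6 = True, x7 = True, x8 = False, x9 = False, x10 = False.
So x1=True, x2=False, x3=True, x4=True, x5=False, x6=True, x7=True, x8=False, x9=False, x10=False is a satisfying assignment.

SATISFIABLE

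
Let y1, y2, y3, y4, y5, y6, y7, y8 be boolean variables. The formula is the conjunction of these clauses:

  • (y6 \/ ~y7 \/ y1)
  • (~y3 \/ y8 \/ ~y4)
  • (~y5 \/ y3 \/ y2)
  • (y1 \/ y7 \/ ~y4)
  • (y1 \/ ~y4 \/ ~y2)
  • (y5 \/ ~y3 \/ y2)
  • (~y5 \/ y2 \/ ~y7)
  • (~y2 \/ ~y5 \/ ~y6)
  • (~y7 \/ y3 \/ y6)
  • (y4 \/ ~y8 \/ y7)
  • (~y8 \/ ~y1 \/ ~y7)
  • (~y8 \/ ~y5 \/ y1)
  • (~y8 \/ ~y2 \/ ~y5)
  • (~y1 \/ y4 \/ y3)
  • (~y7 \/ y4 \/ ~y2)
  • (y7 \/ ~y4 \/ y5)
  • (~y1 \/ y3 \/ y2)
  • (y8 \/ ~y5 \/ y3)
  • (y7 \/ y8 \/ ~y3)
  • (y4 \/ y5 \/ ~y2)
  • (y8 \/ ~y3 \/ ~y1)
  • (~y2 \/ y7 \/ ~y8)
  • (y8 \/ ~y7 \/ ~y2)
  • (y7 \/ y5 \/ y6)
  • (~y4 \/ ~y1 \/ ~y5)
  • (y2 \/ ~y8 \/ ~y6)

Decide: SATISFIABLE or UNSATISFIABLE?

SATISFIABLE

Set y1 = False and propagate.
For the remaining variables, y2 = False, y3 = False, y4 = False, y5 = False, y6 = True, y7 = False, y8 = False works.
So y1 = False, y2 = False, y3 = False, y4 = False, y5 = False, y6 = True, y7 = False, y8 = False is a satisfying assignment.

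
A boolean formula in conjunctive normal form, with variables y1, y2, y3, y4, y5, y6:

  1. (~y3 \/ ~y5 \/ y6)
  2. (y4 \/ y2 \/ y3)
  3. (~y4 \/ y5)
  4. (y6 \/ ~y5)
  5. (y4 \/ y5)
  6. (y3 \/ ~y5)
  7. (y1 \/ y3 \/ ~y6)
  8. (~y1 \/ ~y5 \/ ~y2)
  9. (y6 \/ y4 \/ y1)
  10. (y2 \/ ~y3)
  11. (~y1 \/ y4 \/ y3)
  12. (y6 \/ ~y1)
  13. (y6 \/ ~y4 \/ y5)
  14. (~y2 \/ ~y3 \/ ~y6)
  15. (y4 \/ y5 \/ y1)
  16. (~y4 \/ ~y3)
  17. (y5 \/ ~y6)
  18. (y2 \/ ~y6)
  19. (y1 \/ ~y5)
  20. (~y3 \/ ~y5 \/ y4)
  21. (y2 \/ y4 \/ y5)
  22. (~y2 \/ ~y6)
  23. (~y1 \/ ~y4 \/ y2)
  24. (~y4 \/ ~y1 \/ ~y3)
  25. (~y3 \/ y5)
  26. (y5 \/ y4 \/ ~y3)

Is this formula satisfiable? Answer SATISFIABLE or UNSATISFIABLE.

UNSATISFIABLE

y5 = True:
  propagation gives y6=True, y3=True, y2=True; an empty clause results — contradiction.
y5 = False:
  propagation gives y4=False; an empty clause results — contradiction.
Every branch closes, so no satisfying assignment exists.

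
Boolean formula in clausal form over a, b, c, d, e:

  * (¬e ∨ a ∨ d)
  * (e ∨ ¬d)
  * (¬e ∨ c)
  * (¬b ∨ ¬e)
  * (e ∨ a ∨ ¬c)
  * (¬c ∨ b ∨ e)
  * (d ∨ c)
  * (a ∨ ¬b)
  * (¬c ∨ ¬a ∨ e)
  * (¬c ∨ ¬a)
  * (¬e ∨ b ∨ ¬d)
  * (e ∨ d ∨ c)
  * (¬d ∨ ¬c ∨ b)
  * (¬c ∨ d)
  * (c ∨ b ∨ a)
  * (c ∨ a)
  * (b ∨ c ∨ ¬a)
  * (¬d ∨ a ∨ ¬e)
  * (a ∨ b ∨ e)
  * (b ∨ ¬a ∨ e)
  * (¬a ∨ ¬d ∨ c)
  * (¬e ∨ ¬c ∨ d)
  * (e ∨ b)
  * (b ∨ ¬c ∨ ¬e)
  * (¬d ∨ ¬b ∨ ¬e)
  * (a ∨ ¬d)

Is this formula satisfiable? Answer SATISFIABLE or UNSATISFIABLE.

e = True:
  propagation gives c=True, b=False; an empty clause results — contradiction.
e = False:
  propagation gives d=False, c=True; an empty clause results — contradiction.
Every branch closes, so no satisfying assignment exists.

UNSATISFIABLE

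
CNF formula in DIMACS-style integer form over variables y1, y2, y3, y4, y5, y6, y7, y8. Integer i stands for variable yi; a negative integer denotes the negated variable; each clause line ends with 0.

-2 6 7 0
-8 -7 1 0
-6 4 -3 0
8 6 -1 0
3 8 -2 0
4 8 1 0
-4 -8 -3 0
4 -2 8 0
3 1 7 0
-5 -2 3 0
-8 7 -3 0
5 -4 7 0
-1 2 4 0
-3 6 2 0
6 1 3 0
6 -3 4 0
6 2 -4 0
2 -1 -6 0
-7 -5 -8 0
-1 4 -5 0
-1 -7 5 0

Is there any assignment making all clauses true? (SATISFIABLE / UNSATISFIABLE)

Set y1 = True and propagate.
Branch on y2: take y2 = True.
The remaining clauses are satisfied by y3 = True, y4 = True, y5 = True, y6 = True, y7 = True, y8 = False.
Every clause has at least one true literal under this assignment.
So y1=T, y2=T, y3=T, y4=T, y5=T, y6=T, y7=T, y8=F is a satisfying assignment.

SATISFIABLE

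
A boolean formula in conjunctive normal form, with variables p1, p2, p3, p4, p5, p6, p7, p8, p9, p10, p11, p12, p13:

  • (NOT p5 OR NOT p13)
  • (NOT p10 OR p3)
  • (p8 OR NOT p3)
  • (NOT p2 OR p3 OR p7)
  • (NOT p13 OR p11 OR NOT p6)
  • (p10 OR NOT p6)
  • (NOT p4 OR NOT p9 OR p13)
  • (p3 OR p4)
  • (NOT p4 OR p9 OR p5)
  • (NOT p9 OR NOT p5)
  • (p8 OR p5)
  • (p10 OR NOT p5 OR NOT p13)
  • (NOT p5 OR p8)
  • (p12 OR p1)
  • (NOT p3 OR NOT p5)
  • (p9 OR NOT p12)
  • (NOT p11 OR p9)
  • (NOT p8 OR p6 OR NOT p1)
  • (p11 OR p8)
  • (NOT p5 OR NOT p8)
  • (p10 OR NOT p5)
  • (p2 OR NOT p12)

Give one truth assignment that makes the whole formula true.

Pure literal: p7 appears only positively; assign p7 = True.
Set p1 = False and propagate.
  then p12 is forced to True.
  then p9 is forced to True.
  then p5 is forced to False.
  then p8 is forced to True.
  then p2 is forced to True.
The remaining clauses are satisfied by p3 = True, p4 = False, p6 = False, p10 = False, p11 = True, p13 = True.
Every clause has at least one true literal under this assignment.

p1=False, p2=True, p3=True, p4=False, p5=False, p6=False, p7=True, p8=True, p9=True, p10=False, p11=True, p12=True, p13=True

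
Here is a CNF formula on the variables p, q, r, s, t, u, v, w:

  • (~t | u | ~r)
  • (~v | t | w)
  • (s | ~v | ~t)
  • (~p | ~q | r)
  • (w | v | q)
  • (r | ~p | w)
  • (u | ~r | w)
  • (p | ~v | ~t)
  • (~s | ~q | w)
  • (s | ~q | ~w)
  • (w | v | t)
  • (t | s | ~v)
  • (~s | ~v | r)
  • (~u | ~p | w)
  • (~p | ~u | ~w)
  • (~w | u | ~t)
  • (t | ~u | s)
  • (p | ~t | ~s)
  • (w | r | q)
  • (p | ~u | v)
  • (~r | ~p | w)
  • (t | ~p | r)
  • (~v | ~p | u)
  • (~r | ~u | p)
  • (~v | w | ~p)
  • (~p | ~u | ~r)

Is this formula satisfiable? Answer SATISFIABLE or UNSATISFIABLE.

Branch on p: take p = False.
Set q = False and propagate.
The remaining clauses are satisfied by r = False, s = True, t = False, u = False, v = False, w = True.
So p = F  q = F  r = F  s = T  t = F  u = F  v = F  w = T is a satisfying assignment.

SATISFIABLE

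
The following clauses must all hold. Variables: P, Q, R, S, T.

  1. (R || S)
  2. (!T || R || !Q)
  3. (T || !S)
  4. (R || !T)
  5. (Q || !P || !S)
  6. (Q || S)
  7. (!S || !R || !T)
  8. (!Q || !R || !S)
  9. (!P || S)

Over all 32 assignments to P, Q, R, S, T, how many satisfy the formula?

Satisfying assignments:
  P=0 Q=1 R=1 S=0 T=0
  P=0 Q=1 R=1 S=0 T=1
That's 2 in total.

2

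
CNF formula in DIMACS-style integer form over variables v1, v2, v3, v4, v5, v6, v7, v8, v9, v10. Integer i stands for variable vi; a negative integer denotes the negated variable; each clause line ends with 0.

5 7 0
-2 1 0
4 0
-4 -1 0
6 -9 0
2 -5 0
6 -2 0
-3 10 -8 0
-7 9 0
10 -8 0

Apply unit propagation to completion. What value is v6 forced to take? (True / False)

True

Unit clause (v4) sets v4 = True.
From (!v4 || !v1) and v4 = True: v1 = False.
(v1 || !v2): since v1 = False, the clause reduces to (!v2). v2 = False.
In (v2 || !v5), v2 is now false; !v5 must hold, so v5 = False.
From (v5 || v7) and v5 = False: v7 = True.
(v9 || !v7): since v7 = True, the clause reduces to (v9). v9 = True.
(!v9 || v6) with v9 = True leaves only v6, so v6 = True.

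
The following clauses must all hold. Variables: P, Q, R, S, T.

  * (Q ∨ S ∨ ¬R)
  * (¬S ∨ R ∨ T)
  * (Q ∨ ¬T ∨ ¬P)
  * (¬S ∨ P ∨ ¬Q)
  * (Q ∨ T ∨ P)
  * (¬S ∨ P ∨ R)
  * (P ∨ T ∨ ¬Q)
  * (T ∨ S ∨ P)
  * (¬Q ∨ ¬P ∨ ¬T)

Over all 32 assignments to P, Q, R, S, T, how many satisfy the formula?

9

Case analysis on P and Q:
  P=1, Q=1: remaining (R,S,T) ∈ {(0,0,0); (1,0,0); (1,1,0)} — 3.
  P=1, Q=0: remaining (R,S,T) ∈ {(0,0,0); (1,1,0)} — 2.
  P=0, Q=1: remaining (R,S,T) ∈ {(0,0,1); (1,0,1)} — 2.
  P=0, Q=0: remaining (R,S,T) ∈ {(0,0,1); (1,1,1)} — 2.
Total: 3 + 2 + 2 + 2 = 9.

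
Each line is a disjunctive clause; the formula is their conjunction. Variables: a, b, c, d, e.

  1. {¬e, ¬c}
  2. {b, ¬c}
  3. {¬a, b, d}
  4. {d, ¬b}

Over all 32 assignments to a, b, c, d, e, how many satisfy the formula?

12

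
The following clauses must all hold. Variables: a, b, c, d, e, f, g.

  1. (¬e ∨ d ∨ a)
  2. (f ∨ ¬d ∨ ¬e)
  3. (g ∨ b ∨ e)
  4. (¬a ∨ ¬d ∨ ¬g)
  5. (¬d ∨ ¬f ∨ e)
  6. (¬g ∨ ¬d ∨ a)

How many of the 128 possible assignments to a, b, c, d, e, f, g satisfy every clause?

52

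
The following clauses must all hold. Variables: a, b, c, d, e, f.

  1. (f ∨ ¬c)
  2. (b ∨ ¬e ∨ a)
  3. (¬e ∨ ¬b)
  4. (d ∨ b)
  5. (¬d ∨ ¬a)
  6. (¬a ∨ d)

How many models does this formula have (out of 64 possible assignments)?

Case analysis on a and b:
  a=T, b=T: a clause becomes empty — 0.
  a=T, b=F: a clause becomes empty — 0.
  a=F, b=T: d free; 3 ways for (c,e,f) × 2^1 = 6.
  a=F, b=F: remaining (c,d,e,f) ∈ {(F,T,F,F); (F,T,F,T); (T,T,F,T)} — 3.
Total: 0 + 0 + 6 + 3 = 9.

9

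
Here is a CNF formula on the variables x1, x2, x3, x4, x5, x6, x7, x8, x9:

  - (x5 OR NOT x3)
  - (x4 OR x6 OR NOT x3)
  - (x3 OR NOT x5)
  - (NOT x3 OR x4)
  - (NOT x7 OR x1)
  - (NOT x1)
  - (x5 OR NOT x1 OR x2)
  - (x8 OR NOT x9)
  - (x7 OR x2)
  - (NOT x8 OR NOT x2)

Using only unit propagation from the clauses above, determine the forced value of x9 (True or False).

False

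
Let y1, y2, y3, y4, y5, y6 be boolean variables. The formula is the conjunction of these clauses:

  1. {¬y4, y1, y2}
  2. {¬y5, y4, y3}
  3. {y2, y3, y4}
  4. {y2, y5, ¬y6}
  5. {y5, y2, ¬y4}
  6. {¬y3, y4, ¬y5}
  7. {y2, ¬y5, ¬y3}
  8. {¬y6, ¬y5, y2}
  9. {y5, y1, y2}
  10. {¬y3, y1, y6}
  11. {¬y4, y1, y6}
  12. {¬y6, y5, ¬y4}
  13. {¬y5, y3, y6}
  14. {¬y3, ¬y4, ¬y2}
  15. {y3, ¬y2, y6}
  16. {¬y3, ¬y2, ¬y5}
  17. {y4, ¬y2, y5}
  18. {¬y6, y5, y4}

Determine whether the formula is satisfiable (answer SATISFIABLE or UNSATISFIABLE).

SATISFIABLE

Pure literal: y1 appears only positively; assign y1 = True.
Branch on y2: take y2 = True.
The remaining clauses are satisfied by y3 = False, y4 = True, y5 = True, y6 = True.
So y1=True, y2=True, y3=False, y4=True, y5=True, y6=True is a satisfying assignment.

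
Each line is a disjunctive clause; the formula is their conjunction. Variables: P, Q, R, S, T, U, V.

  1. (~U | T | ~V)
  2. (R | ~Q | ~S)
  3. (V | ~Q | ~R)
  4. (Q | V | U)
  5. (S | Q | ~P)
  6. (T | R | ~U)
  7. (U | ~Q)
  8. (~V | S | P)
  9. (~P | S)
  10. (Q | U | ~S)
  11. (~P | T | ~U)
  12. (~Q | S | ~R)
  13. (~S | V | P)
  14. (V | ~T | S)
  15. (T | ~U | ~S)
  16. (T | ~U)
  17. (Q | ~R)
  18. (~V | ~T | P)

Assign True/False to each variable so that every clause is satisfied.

Try P = True.
  then S is forced to True.
The remaining clauses are satisfied by Q = False, R = False, T = True, U = True, V = True.
Check each clause:
  1. (T | ~V | ~U) — T is true.
  2. (~Q | R | ~S) — ~Q is true.
  3. (~R | ~Q | V) — ~R is true.
  4. (Q | V | U) — U is true.
  5. (~P | S | Q) — S is true.
  6. (R | T | ~U) — T is true.
  7. (~Q | U) — ~Q is true.
  8. (~V | P | S) — S is true.
  9. (S | ~P) — S is true.
  10. (Q | U | ~S) — U is true.
  11. (~U | T | ~P) — T is true.
  12. (~Q | S | ~R) — S is true.
  13. (P | ~S | V) — P is true.
  14. (V | S | ~T) — S is true.
  15. (~U | ~S | T) — T is true.
  16. (T | ~U) — T is true.
  17. (Q | ~R) — ~R is true.
  18. (P | ~V | ~T) — P is true.

P=T, Q=F, R=F, S=T, T=T, U=T, V=T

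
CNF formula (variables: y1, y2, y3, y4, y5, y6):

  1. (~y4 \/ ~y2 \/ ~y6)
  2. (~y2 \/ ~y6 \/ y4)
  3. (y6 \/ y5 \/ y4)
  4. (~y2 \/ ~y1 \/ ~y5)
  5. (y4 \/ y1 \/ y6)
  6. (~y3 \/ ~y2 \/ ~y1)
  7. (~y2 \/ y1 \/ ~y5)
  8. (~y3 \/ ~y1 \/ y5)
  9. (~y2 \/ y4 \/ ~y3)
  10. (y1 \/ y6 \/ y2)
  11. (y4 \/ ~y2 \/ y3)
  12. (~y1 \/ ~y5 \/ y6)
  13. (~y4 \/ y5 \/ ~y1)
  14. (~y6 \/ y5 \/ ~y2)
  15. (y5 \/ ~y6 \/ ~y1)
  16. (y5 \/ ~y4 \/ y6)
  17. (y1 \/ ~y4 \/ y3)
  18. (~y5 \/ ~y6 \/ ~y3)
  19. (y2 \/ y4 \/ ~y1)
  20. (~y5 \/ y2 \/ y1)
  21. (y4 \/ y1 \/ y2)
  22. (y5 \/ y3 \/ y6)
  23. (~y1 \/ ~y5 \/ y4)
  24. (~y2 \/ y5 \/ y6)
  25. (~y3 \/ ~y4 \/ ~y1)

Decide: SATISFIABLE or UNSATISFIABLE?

SATISFIABLE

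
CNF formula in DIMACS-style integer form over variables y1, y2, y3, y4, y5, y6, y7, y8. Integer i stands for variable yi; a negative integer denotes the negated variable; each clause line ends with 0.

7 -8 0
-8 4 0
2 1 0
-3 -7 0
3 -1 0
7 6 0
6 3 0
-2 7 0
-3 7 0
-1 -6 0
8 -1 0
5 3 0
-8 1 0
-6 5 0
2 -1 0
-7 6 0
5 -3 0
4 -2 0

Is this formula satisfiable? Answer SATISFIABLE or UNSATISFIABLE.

SATISFIABLE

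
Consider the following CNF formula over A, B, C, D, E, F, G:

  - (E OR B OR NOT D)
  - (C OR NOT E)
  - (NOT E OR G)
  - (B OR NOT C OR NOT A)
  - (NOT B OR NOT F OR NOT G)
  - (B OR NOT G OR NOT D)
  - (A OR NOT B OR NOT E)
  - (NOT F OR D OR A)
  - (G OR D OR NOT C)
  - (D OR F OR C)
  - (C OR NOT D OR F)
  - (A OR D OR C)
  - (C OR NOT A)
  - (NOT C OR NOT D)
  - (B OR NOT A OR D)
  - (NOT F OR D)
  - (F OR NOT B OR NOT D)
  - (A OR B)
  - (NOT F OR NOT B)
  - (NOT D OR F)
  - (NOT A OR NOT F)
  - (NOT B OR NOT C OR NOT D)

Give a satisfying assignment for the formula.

Try A = True.
  then C is forced to True.
  then B is forced to True.
  then D is forced to False.
  then G is forced to True.
  then F is forced to False.
E is now unconstrained; take E = True.
Check each clause:
  1. (B OR NOT D OR E) — B is true.
  2. (C OR NOT E) — C is true.
  3. (G OR NOT E) — G is true.
  4. (NOT C OR B OR NOT A) — B is true.
  5. (NOT B OR NOT F OR NOT G) — NOT F is true.
  6. (NOT G OR B OR NOT D) — B is true.
  7. (NOT E OR NOT B OR A) — A is true.
  8. (NOT F OR A OR D) — A is true.
  9. (G OR NOT C OR D) — G is true.
  10. (F OR C OR D) — C is true.
  11. (C OR F OR NOT D) — C is true.
  12. (A OR D OR C) — A is true.
  13. (C OR NOT A) — C is true.
  14. (NOT C OR NOT D) — NOT D is true.
  15. (NOT A OR D OR B) — B is true.
  16. (D OR NOT F) — NOT F is true.
  17. (F OR NOT D OR NOT B) — NOT D is true.
  18. (B OR A) — A is true.
  19. (NOT B OR NOT F) — NOT F is true.
  20. (NOT D OR F) — NOT D is true.
  21. (NOT F OR NOT A) — NOT F is true.
  22. (NOT B OR NOT C OR NOT D) — NOT D is true.

A = T, B = T, C = T, D = F, E = T, F = F, G = T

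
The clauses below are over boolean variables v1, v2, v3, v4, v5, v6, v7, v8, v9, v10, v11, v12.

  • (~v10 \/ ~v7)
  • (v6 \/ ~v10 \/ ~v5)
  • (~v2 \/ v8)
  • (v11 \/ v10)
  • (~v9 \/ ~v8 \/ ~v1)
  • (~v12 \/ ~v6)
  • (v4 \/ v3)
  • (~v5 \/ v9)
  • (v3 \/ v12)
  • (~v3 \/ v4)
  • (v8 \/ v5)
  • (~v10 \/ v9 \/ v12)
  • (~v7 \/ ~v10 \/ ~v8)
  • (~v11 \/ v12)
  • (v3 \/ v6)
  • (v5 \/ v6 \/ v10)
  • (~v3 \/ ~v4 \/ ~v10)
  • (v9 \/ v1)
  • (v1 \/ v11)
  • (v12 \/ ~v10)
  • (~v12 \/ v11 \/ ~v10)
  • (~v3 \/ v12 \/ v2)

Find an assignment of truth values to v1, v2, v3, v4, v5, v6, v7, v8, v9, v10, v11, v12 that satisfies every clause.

v1 = True  v2 = False  v3 = True  v4 = True  v5 = True  v6 = False  v7 = False  v8 = False  v9 = True  v10 = False  v11 = True  v12 = True

Pure literal: v7 appears only negated; assign v7 = False.
Set v1 = True and propagate.
For the remaining variables, v2 = False, v3 = True, v4 = True, v5 = True, v6 = False, v8 = False, v9 = True, v10 = False, v11 = True, v12 = True works.
Every clause has at least one true literal under this assignment.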